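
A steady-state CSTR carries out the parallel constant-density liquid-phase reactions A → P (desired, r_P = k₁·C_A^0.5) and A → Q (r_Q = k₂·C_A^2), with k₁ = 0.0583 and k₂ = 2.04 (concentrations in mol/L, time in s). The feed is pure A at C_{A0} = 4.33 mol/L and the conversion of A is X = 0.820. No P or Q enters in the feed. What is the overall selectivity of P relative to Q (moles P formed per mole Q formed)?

Exit C_A = C_{A0}(1−X) = 4.33×0.180 = 0.7794 mol/L.
Rates in a CSTR are evaluated at the outlet concentration: r_P = 0.0583×0.7794^0.5 = 0.05147, r_Q = 2.04×0.7794^2 = 1.239.
Overall selectivity = C_P/C_Q = r_Pτ/(r_Qτ) = r_P/r_Q = 0.0415.

0.0415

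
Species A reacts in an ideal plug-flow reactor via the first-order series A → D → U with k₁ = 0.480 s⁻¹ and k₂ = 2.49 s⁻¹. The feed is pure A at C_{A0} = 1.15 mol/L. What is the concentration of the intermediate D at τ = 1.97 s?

For first-order series with pure A initially, C_D(τ) = k₁C_{A0}/(k₂−k₁)·(e^(−k₁τ) − e^(−k₂τ)).
e^(−k₁τ) = e^(−0.480×1.97) = e^(−0.9456) = 0.3884; e^(−k₂τ) = e^(−4.905) = 0.007407.
C_D = 0.480×1.15/(2.49−0.480) × (0.3884−0.007407) = 0.2746×0.3810 = 0.1046 mol/L.

0.105 mol/L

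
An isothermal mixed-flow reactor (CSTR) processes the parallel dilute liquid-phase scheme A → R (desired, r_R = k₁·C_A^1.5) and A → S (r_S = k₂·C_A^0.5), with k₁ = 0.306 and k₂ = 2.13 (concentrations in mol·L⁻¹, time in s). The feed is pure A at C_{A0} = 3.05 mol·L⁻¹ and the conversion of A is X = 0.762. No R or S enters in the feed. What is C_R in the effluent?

Exit C_A = C_{A0}(1−X) = 3.05×0.238 = 0.7259 mol·L⁻¹.
Rates in a CSTR are evaluated at the outlet concentration: r_R = 0.306×0.7259^1.5 = 0.1893, r_S = 2.13×0.7259^0.5 = 1.815.
Fraction of consumed A going to R: r_R/(r_R+r_S) = 0.09444.
C_R = 0.09444·C_{A0}·X = 0.09444×3.05×0.762 = 0.219 mol·L⁻¹.

0.219 mol·L⁻¹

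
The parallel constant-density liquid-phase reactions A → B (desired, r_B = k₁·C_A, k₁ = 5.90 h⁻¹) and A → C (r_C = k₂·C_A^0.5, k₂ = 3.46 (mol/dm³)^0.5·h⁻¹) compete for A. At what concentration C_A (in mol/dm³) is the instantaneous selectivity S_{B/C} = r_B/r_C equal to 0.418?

0.0601 mol/dm³

S_{B/C} = (k₁/k₂)·C_A^0.5 ⇒ C_A = (S·k₂/k₁)^(2).
= (0.418×3.46/5.90)^(2) = (0.2451)^(2) = 0.0601 mol/dm³.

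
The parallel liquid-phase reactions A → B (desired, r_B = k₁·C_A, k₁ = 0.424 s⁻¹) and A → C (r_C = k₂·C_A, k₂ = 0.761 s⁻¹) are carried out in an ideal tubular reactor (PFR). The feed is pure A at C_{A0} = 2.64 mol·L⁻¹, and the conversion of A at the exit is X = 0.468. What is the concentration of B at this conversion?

0.442 mol·L⁻¹

C_A = C_{A0}(1−X) = 1.404 mol·L⁻¹.
Both paths are first order in A, so the instantaneous fraction to B is constant: dC_B/d(−C_A) = k₁/(k₁+k₂) = 0.3578.
C_B = 0.3578·(C_{A0}−C_A) = 0.3578×1.236 = 0.442 mol·L⁻¹.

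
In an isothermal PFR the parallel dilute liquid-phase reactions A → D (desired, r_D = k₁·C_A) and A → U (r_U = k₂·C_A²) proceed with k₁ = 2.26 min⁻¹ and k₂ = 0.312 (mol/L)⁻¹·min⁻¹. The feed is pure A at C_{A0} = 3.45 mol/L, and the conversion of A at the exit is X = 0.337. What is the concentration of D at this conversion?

0.834 mol/L

C_A = C_{A0}(1−X) = 2.287 mol/L.
Along a PFR/batch, dC_D/dC_A = −r_D/(r_D+r_U) = −k₁/(k₁+k₂·C_A).
Integrating from C_{A0} to C_A: C_D = (2.26/0.312)·ln[(2.26+0.312·3.45)/(2.26+0.312·2.29)] = 7.244·ln(3.336/2.974) = 0.8337 mol/L.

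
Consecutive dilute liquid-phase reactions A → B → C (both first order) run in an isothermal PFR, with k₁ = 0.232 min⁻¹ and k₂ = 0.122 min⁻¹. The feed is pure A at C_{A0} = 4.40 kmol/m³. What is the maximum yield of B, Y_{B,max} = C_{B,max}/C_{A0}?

0.490

At the optimum, C_{B,max}/C_{A0} = (k₁/k₂)^[k₂/(k₂−k₁)].
= (0.232/0.122)^(0.122/(0.122−0.232)) = (1.902)^(-1.109) = 0.4903.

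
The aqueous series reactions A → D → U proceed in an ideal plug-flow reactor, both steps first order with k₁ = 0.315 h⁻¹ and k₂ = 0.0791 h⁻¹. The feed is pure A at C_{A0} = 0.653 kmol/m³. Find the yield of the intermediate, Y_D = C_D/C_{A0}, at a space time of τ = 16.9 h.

For first-order series with pure A initially, C_D(τ) = k₁C_{A0}/(k₂−k₁)·(e^(−k₁τ) − e^(−k₂τ)).
e^(−k₁τ) = e^(−0.315×16.9) = e^(−5.323) = 0.004876; e^(−k₂τ) = e^(−1.337) = 0.2627.
C_D = 0.315×0.653/(0.0791−0.315) × (0.004876−0.2627) = (-0.8720)×(-0.2578) = 0.2248 kmol/m³.
Y_D = C_D/C_{A0} = 0.2248/0.653 = 0.344.

0.344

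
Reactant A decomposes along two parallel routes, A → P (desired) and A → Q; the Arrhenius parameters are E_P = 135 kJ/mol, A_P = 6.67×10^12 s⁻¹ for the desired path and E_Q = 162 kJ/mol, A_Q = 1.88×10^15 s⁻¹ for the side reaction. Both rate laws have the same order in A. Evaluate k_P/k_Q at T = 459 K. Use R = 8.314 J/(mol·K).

4.19

k_P/k_Q = (A_P/A_Q)·exp[−(E_P−E_Q)/(RT)] = (A_P/A_Q)·exp[(E_Q−E_P)/(RT)].
(E_Q−E_P)/(RT) = (162−135)×10³/(8.314×459) = 27000/3816 = 7.075.
k_P/k_Q = (6.67×10^12/1.88×10^15)·exp(7.075) = 0.003548 × 1182 = 4.19.
Since E_P < E_Q, lowering the temperature improves selectivity toward P.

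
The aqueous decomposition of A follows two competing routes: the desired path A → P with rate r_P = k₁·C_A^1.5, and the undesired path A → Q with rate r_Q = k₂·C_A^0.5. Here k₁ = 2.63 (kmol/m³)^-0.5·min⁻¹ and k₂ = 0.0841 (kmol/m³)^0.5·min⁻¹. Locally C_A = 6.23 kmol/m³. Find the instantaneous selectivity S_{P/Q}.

195

S_{P/Q} = r_P/r_Q = (k₁·C_A^1.5)/(k₂·C_A^0.5) = (k₁/k₂)·C_A.
= (2.63×6.230^1.5) / (0.0841×6.230^0.5) = 40.90/0.2099 = 195.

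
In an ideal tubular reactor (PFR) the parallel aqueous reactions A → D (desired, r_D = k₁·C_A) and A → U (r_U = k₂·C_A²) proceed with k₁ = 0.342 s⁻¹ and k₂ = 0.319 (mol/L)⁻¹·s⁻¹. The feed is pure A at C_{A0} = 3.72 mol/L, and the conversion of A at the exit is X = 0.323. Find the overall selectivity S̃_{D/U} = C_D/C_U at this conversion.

C_A = C_{A0}(1−X) = 2.518 mol/L.
Along a PFR/batch, dC_D/dC_A = −r_D/(r_D+r_U) = −k₁/(k₁+k₂·C_A).
Integrating from C_{A0} to C_A: C_D = (0.342/0.319)·ln[(0.342+0.319·3.72)/(0.342+0.319·2.52)] = 1.072·ln(1.529/1.145) = 0.3095 mol/L.
C_U = (C_{A0}−C_A)−C_D = 0.8921 mol/L; S̃_{D/U} = 0.3095/0.8921 = 0.347.

0.347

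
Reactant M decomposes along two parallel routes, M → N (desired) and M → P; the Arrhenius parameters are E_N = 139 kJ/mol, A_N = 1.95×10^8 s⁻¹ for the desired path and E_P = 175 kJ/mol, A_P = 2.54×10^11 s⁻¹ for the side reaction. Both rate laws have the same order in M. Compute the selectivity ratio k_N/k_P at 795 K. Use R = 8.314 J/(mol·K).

With equal orders, S_{N/P} = k_N/k_P = (A_N/A_P)·exp[(E_P−E_N)/(RT)].
(E_P−E_N)/(RT) = (175−139)×10³/(8.314×795) = 36000/6610 = 5.447.
k_N/k_P = (1.95×10^8/2.54×10^11)·exp(5.447) = 7.677×10^-4 × 232.0 = 0.178.

0.178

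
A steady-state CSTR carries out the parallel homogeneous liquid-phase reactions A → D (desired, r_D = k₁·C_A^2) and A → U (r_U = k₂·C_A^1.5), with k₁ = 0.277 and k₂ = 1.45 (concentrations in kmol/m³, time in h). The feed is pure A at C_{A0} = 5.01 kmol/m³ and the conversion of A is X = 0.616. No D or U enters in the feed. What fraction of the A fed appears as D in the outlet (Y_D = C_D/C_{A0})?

0.129

Exit C_A = C_{A0}(1−X) = 5.01×0.384 = 1.924 kmol/m³.
Rates in a CSTR are evaluated at the outlet concentration: r_D = 0.277×1.924^2 = 1.025, r_U = 1.45×1.924^1.5 = 3.869.
Fraction of consumed A going to D: r_D/(r_D+r_U) = 0.2095.
C_D = 0.2095·C_{A0}·X = 0.2095×5.01×0.616 = 0.646 kmol/m³; Y_D = C_D/C_{A0} = 0.129.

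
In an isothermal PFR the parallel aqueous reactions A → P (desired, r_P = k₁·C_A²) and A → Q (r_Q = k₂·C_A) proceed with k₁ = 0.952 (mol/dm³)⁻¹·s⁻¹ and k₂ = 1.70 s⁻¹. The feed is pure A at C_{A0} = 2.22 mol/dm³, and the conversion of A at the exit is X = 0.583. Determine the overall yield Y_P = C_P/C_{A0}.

C_A = C_{A0}(1−X) = 0.9257 mol/dm³.
Along a PFR/batch, dC_Q/dC_A = −r_Q/(r_P+r_Q) = −k₂/(k₂+k₁·C_A).
Integrating from C_{A0} to C_A: C_Q = (1.70/0.952)·ln[(1.70+0.952·2.22)/(1.70+0.952·0.926)] = 1.786·ln(3.813/2.581) = 0.6969 mol/dm³.
Then C_P = (C_{A0}−C_A) − C_Q = 1.294 − 0.6969 = 0.5974 mol/dm³.
Y_P = C_P/C_{A0} = 0.5974/2.22 = 0.269.

0.269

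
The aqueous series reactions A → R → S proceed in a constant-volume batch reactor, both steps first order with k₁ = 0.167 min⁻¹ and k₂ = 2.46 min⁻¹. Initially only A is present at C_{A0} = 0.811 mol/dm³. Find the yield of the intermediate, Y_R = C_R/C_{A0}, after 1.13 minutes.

For first-order series with pure A initially, C_R(t) = k₁C_{A0}/(k₂−k₁)·(e^(−k₁t) − e^(−k₂t)).
e^(−k₁t) = e^(−0.167×1.13) = e^(−0.1887) = 0.8280; e^(−k₂t) = e^(−2.780) = 0.06205.
C_R = 0.167×0.811/(2.46−0.167) × (0.8280−0.06205) = 0.05907×0.7660 = 0.04524 mol/dm³.
Y_R = C_R/C_{A0} = 0.04524/0.811 = 0.0558.

0.0558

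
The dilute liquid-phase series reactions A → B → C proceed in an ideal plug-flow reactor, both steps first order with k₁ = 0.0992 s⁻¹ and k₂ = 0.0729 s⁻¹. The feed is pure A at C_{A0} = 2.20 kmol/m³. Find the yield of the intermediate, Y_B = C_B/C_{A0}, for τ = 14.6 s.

0.415

The intermediate concentration in a first-order A→B→C sequence is C_B = k₁C_{A0}(e^(−k₁τ) − e^(−k₂τ))/(k₂−k₁).
e^(−k₁τ) = e^(−0.0992×14.6) = e^(−1.448) = 0.2350; e^(−k₂τ) = e^(−1.064) = 0.3450.
C_B = 0.0992×2.20/(0.0729−0.0992) × (0.2350−0.3450) = (-8.298)×(-0.1100) = 0.9127 kmol/m³.
Y_B = C_B/C_{A0} = 0.9127/2.20 = 0.415.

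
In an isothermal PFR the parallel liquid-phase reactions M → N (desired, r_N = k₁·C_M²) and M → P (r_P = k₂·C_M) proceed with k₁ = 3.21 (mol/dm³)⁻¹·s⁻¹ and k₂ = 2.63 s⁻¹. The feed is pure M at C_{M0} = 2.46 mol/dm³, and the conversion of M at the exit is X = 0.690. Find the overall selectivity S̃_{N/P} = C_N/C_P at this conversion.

C_M = C_{M0}(1−X) = 0.7626 mol/dm³.
Along a PFR/batch, dC_P/dC_M = −r_P/(r_N+r_P) = −k₂/(k₂+k₁·C_M).
Integrating from C_{M0} to C_M: C_P = (2.63/3.21)·ln[(2.63+3.21·2.46)/(2.63+3.21·0.763)] = 0.8193·ln(10.53/5.078) = 0.5973 mol/dm³.
Then C_N = (C_{M0}−C_M) − C_P = 1.697 − 0.5973 = 1.100 mol/dm³.
S̃_{N/P} = C_N/C_P = 1.100/0.5973 = 1.84.

1.84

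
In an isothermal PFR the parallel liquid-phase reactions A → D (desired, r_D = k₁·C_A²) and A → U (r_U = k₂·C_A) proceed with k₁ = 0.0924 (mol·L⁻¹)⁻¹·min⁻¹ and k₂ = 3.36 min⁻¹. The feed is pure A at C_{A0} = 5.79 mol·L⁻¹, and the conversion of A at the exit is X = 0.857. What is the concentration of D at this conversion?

C_A = C_{A0}(1−X) = 0.8280 mol·L⁻¹.
Along a PFR/batch, dC_U/dC_A = −r_U/(r_D+r_U) = −k₂/(k₂+k₁·C_A).
Integrating from C_{A0} to C_A: C_U = (3.36/0.0924)·ln[(3.36+0.0924·5.79)/(3.36+0.0924·0.828)] = 36.36·ln(3.895/3.437) = 4.554 mol·L⁻¹.
Then C_D = (C_{A0}−C_A) − C_U = 4.962 − 4.554 = 0.4079 mol·L⁻¹.

0.408 mol·L⁻¹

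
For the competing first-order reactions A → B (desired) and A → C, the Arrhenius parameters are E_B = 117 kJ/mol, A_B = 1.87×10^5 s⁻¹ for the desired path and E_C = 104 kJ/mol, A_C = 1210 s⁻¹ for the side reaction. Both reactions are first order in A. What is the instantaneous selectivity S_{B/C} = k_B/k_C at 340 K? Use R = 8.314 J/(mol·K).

1.56

With equal orders, S_{B/C} = k_B/k_C = (A_B/A_C)·exp[(E_C−E_B)/(RT)].
(E_C−E_B)/(RT) = (104−117)×10³/(8.314×340) = -13000/2827 = -4.599.
k_B/k_C = (1.87×10^5/1210)·exp(-4.599) = 154.5 × 0.01006 = 1.56.
Since E_B > E_C, raising the temperature improves selectivity toward B.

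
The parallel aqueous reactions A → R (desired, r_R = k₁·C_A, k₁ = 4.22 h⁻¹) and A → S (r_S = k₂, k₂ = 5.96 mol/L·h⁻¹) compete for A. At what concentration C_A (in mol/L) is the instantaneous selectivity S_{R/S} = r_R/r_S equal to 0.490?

S_{R/S} = (k₁/k₂)·C_A ⇒ C_A = S·k₂/k₁.
= 0.490×5.96/4.22 = 0.692 mol/L.

0.692 mol/L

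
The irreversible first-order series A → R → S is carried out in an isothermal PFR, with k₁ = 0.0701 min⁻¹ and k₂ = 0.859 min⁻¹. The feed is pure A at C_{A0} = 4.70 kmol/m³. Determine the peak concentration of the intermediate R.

At the optimum, C_{R,max}/C_{A0} = (k₁/k₂)^[k₂/(k₂−k₁)].
= (0.0701/0.859)^(0.859/(0.859−0.0701)) = (0.08161)^(1.089) = 0.06532.
C_{R,max} = 0.06532×4.70 = 0.307 kmol/m³.

0.307 kmol/m³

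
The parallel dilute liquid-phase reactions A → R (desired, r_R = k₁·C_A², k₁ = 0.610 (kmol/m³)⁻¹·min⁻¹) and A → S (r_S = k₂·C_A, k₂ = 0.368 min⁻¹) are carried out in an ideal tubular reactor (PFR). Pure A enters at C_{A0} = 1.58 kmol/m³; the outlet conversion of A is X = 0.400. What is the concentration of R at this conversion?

C_A = C_{A0}(1−X) = 0.9480 kmol/m³.
Along a PFR/batch, dC_S/dC_A = −r_S/(r_R+r_S) = −k₂/(k₂+k₁·C_A).
Integrating from C_{A0} to C_A: C_S = (0.368/0.610)·ln[(0.368+0.610·1.58)/(0.368+0.610·0.948)] = 0.6033·ln(1.332/0.9463) = 0.2062 kmol/m³.
Then C_R = (C_{A0}−C_A) − C_S = 0.6320 − 0.2062 = 0.4258 kmol/m³.

0.426 kmol/m³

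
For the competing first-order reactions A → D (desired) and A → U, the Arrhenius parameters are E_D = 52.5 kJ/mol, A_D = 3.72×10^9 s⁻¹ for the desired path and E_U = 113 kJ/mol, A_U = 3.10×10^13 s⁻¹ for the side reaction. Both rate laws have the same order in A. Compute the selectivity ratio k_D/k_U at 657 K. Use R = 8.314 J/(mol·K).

7.75

With equal orders, S_{D/U} = k_D/k_U = (A_D/A_U)·exp[(E_U−E_D)/(RT)].
(E_U−E_D)/(RT) = (113−52.5)×10³/(8.314×657) = 60500/5462 = 11.08.
k_D/k_U = (3.72×10^9/3.10×10^13)·exp(11.08) = 1.200×10^-4 × 64597 = 7.75.
Since E_D < E_U, lowering the temperature improves selectivity toward D.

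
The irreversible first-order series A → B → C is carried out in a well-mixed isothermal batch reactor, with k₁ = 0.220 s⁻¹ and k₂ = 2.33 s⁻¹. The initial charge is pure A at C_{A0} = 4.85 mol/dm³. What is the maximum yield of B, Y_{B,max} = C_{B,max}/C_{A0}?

Evaluating C_B at t_opt = ln(k₂/k₁)/(k₂−k₁) gives C_{B,max}/C_{A0} = (k₁/k₂)^[k₂/(k₂−k₁)].
= (0.220/2.33)^(2.33/(2.33−0.220)) = (0.09442)^(1.104) = 0.07382.

0.0738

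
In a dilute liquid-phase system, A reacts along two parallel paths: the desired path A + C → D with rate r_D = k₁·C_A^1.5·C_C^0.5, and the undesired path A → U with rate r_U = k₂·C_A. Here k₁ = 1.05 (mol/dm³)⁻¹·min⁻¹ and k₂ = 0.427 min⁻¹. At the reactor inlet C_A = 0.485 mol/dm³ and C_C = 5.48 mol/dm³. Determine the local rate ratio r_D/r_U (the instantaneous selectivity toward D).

4.01

S_{D/U} = r_D/r_U = (k₁·C_A^1.5·C_C^0.5)/(k₂·C_A) = (k₁/k₂)·C_A^0.5·C_C^0.5.
= (1.05×0.4850^1.5×5.480^0.5) / (0.427×0.4850) = 0.8302/0.2071 = 4.01.
Since the desired path is higher order in A, keeping C_A high (PFR or concentrated feed) favours D.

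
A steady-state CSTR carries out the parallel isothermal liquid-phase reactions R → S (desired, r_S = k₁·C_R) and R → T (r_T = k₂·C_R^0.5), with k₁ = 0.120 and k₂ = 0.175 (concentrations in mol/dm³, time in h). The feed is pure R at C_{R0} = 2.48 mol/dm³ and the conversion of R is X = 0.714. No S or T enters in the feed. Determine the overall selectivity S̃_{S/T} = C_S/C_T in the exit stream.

Exit C_R = C_{R0}(1−X) = 2.48×0.286 = 0.7093 mol/dm³.
A CSTR operates uniformly at the exit composition, giving r_S = 0.08511 and r_T = 0.1474 (each k·C_R^n at C_R = 0.7093).
Overall selectivity = C_S/C_T = r_Sτ/(r_Tτ) = r_S/r_T = 0.578.

0.578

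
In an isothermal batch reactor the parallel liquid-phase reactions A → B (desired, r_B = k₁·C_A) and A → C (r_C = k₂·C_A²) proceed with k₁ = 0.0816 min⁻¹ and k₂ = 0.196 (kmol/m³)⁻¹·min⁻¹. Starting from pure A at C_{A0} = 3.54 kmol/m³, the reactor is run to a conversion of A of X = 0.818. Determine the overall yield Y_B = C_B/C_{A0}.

0.155

C_A = C_{A0}(1−X) = 0.6443 kmol/m³.
Along a PFR/batch, dC_B/dC_A = −r_B/(r_B+r_C) = −k₁/(k₁+k₂·C_A).
Integrating from C_{A0} to C_A: C_B = (0.0816/0.196)·ln[(0.0816+0.196·3.54)/(0.0816+0.196·0.644)] = 0.4163·ln(0.7754/0.2079) = 0.5481 kmol/m³.
Y_B = C_B/C_{A0} = 0.5481/3.54 = 0.155.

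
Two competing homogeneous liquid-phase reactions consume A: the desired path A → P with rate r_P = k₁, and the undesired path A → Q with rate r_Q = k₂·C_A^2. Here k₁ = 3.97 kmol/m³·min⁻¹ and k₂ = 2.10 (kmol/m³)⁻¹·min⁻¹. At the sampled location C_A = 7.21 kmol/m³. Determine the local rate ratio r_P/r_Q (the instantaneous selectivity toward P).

0.0364

S_{P/Q} = r_P/r_Q = (k₁)/(k₂·C_A^2) = (k₁/k₂)·C_A^-2.
= (3.97) / (2.10×7.210^2) = 3.970/109.2 = 0.0364.
The undesired path is higher order in A, so low C_A (CSTR or dilute feed) favours P.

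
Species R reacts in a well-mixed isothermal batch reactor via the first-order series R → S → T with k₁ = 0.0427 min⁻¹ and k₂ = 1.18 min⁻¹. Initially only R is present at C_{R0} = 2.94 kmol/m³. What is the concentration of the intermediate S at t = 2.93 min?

0.0939 kmol/m³

For first-order series with pure R initially, C_S(t) = k₁C_{R0}/(k₂−k₁)·(e^(−k₁t) − e^(−k₂t)).
e^(−k₁t) = e^(−0.0427×2.93) = e^(−0.1251) = 0.8824; e^(−k₂t) = e^(−3.457) = 0.03151.
C_S = 0.0427×2.94/(1.18−0.0427) × (0.8824−0.03151) = 0.1104×0.8509 = 0.09392 kmol/m³.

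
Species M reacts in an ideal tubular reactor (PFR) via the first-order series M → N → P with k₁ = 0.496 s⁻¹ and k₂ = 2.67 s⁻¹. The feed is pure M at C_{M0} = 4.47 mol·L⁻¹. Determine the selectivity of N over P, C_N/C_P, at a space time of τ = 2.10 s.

0.140

Solving the coupled first-order balances gives C_N(τ) = [k₁/(k₂−k₁)]·C_{M0}·(e^(−k₁τ) − e^(−k₂τ)).
e^(−k₁τ) = e^(−0.496×2.10) = e^(−1.042) = 0.3529; e^(−k₂τ) = e^(−5.607) = 0.003672.
C_N = 0.496×4.47/(2.67−0.496) × (0.3529−0.003672) = 1.020×0.3492 = 0.3561 mol·L⁻¹.
C_M = C_{M0}e^(−k₁τ) = 1.577 mol·L⁻¹, so C_P = C_{M0}−C_M−C_N = 2.536 mol·L⁻¹; C_N/C_P = 0.140.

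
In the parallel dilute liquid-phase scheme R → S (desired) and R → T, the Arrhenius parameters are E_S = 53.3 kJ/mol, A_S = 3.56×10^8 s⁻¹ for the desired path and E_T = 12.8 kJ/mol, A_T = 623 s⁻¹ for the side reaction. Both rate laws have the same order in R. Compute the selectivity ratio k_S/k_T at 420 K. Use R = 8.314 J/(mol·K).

k_S/k_T = (A_S/A_T)·exp[−(E_S−E_T)/(RT)] = (A_S/A_T)·exp[(E_T−E_S)/(RT)].
(E_T−E_S)/(RT) = (12.8−53.3)×10³/(8.314×420) = -40500/3492 = -11.60.
k_S/k_T = (3.56×10^8/623)·exp(-11.60) = 5.714×10^5 × 9.181×10^-6 = 5.25.

5.25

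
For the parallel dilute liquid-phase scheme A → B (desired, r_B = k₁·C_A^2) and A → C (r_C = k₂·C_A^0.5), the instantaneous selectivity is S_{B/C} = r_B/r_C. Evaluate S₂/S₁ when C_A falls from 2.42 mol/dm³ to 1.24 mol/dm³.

0.367

S_{B/C} = (k₁/k₂)·C_A^1.5, so S₂/S₁ = (C_{A,2}/C_{A,1})^1.5.
= (1.24/2.42)^1.5 = (0.5124)^1.5 = 0.367.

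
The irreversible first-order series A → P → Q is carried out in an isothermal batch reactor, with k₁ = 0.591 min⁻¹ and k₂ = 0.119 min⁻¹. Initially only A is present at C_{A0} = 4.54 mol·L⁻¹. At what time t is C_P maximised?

3.40 min

Setting dC_P/dt = 0 gives t_opt = ln(k₂/k₁)/(k₂−k₁).
= ln(0.119/0.591)/(0.119−0.591) = ln(0.2014)/-0.4720 = -1.603/-0.4720 = 3.40 min.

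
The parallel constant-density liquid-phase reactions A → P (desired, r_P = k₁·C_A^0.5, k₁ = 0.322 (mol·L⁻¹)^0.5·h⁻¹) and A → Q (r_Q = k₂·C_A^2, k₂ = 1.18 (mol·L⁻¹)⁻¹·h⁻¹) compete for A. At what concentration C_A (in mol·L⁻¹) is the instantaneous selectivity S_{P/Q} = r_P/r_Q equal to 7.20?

0.113 mol·L⁻¹

S_{P/Q} = (k₁/k₂)·C_A^-1.5 ⇒ C_A = (S·k₂/k₁)^(1/(-1.5)).
= (7.20×1.18/0.322)^(-0.6667) = (26.39)^(-0.6667) = 0.113 mol·L⁻¹.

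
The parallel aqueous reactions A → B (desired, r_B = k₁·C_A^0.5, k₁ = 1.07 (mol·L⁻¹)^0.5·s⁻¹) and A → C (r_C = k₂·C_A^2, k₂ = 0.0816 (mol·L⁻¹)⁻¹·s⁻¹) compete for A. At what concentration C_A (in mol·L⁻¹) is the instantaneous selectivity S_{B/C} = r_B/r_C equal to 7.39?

1.47 mol·L⁻¹

S_{B/C} = (k₁/k₂)·C_A^-1.5 ⇒ C_A = (S·k₂/k₁)^(1/(-1.5)).
= (7.39×0.0816/1.07)^(-0.6667) = (0.5636)^(-0.6667) = 1.47 mol·L⁻¹.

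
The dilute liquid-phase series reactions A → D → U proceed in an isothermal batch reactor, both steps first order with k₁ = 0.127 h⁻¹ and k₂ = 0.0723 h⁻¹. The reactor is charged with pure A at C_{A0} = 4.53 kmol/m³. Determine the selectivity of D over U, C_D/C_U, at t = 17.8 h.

The intermediate concentration in a first-order A→B→C sequence is C_D = k₁C_{A0}(e^(−k₁t) − e^(−k₂t))/(k₂−k₁).
e^(−k₁t) = e^(−0.127×17.8) = e^(−2.261) = 0.1043; e^(−k₂t) = e^(−1.287) = 0.2761.
C_D = 0.127×4.53/(0.0723−0.127) × (0.1043−0.2761) = (-10.52)×(-0.1718) = 1.807 kmol/m³.
C_A = C_{A0}e^(−k₁t) = 0.4724 kmol/m³, so C_U = C_{A0}−C_A−C_D = 2.250 kmol/m³; C_D/C_U = 0.803.

0.803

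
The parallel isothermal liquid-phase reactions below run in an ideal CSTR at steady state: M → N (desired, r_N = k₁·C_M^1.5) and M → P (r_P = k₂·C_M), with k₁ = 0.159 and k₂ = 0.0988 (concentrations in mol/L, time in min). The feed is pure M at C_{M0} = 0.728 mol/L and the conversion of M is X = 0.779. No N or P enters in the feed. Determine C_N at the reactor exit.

0.222 mol/L

Exit C_M = C_{M0}(1−X) = 0.728×0.221 = 0.1609 mol/L.
A CSTR operates uniformly at the exit composition, giving r_N = 0.01026 and r_P = 0.01590 (each k·C_M^n at C_M = 0.1609).
Fraction of consumed M going to N: r_N/(r_N+r_P) = 0.3923.
C_N = 0.3923·C_{M0}·X = 0.3923×0.728×0.779 = 0.222 mol/L.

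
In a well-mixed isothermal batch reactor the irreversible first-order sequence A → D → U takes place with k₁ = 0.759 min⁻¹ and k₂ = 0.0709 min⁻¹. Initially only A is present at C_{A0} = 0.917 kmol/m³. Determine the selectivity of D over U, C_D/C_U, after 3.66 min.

5.03

Solving the coupled first-order balances gives C_D(t) = [k₁/(k₂−k₁)]·C_{A0}·(e^(−k₁t) − e^(−k₂t)).
e^(−k₁t) = e^(−0.759×3.66) = e^(−2.778) = 0.06217; e^(−k₂t) = e^(−0.2595) = 0.7714.
C_D = 0.759×0.917/(0.0709−0.759) × (0.06217−0.7714) = (-1.011)×(-0.7093) = 0.7174 kmol/m³.
C_A = C_{A0}e^(−k₁t) = 0.05701 kmol/m³, so C_U = C_{A0}−C_A−C_D = 0.1426 kmol/m³; C_D/C_U = 5.03.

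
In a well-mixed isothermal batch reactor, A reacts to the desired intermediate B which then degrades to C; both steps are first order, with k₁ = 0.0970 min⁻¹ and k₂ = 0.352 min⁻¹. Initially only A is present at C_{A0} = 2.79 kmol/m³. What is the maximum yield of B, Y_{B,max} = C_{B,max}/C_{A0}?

0.169

For a first-order series the maximum intermediate yield is C_{B,max}/C_{A0} = (k₁/k₂)^[k₂/(k₂−k₁)].
= (0.0970/0.352)^(0.352/(0.352−0.0970)) = (0.2756)^(1.380) = 0.1688.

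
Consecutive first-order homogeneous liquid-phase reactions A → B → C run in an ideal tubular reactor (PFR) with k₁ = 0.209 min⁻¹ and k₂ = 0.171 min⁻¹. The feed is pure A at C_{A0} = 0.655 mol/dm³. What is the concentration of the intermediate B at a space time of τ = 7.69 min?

0.245 mol/dm³

The intermediate concentration in a first-order A→B→C sequence is C_B = k₁C_{A0}(e^(−k₁τ) − e^(−k₂τ))/(k₂−k₁).
e^(−k₁τ) = e^(−0.209×7.69) = e^(−1.607) = 0.2004; e^(−k₂τ) = e^(−1.315) = 0.2685.
C_B = 0.209×0.655/(0.171−0.209) × (0.2004−0.2685) = (-3.603)×(-0.06803) = 0.2451 mol/dm³.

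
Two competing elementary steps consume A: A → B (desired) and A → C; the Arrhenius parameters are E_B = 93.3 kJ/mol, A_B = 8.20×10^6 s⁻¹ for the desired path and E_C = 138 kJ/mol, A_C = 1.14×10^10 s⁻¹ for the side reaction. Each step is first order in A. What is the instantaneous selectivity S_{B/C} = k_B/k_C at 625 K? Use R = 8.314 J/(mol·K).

k_B/k_C = (A_B/A_C)·exp[−(E_B−E_C)/(RT)] = (A_B/A_C)·exp[(E_C−E_B)/(RT)].
(E_C−E_B)/(RT) = (138−93.3)×10³/(8.314×625) = 44700/5196 = 8.602.
k_B/k_C = (8.20×10^6/1.14×10^10)·exp(8.602) = 7.193×10^-4 × 5444 = 3.92.
Since E_B < E_C, lowering the temperature improves selectivity toward B.

3.92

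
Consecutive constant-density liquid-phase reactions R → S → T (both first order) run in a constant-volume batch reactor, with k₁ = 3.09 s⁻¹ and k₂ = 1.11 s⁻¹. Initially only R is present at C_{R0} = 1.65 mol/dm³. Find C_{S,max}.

0.929 mol/dm³

At the optimum, C_{S,max}/C_{R0} = (k₁/k₂)^[k₂/(k₂−k₁)].
= (3.09/1.11)^(1.11/(1.11−3.09)) = (2.784)^(-0.5606) = 0.5633.
C_{S,max} = 0.5633×1.65 = 0.929 mol/dm³.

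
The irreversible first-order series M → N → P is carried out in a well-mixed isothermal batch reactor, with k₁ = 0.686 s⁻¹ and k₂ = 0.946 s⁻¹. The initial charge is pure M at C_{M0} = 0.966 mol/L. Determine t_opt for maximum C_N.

1.24 s

Setting dC_N/dt = 0 gives t_opt = ln(k₂/k₁)/(k₂−k₁).
= ln(0.946/0.686)/(0.946−0.686) = ln(1.379)/0.2600 = 0.3214/0.2600 = 1.24 s.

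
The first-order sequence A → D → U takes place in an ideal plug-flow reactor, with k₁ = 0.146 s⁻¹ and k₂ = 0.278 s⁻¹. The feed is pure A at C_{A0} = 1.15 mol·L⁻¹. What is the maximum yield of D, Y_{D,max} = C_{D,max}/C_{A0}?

0.258

Evaluating C_D at τ_opt = ln(k₂/k₁)/(k₂−k₁) gives C_{D,max}/C_{A0} = (k₁/k₂)^[k₂/(k₂−k₁)].
= (0.146/0.278)^(0.278/(0.278−0.146)) = (0.5252)^(2.106) = 0.2576.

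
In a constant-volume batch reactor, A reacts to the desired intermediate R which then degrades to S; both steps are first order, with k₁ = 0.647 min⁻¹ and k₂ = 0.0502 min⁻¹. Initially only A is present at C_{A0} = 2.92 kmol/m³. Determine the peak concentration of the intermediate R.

Evaluating C_R at t_opt = ln(k₂/k₁)/(k₂−k₁) gives C_{R,max}/C_{A0} = (k₁/k₂)^[k₂/(k₂−k₁)].
= (0.647/0.0502)^(0.0502/(0.0502−0.647)) = (12.89)^(-0.08412) = 0.8065.
C_{R,max} = 0.8065×2.92 = 2.36 kmol/m³.

2.36 kmol/m³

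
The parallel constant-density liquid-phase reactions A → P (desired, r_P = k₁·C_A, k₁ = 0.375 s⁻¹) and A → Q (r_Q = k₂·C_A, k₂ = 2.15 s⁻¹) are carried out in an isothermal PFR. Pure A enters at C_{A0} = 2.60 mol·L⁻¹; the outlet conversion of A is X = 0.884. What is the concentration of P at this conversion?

0.341 mol·L⁻¹

C_A = C_{A0}(1−X) = 0.3016 mol·L⁻¹.
Both paths are first order in A, so the instantaneous fraction to P is constant: dC_P/d(−C_A) = k₁/(k₁+k₂) = 0.1485.
C_P = 0.1485·(C_{A0}−C_A) = 0.1485×2.298 = 0.341 mol·L⁻¹.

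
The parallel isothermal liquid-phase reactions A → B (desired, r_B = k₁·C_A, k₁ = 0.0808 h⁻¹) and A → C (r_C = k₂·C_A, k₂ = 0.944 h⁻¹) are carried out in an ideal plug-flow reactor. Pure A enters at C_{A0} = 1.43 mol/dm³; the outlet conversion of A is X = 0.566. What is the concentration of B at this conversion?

0.0638 mol/dm³

C_A = C_{A0}(1−X) = 0.6206 mol/dm³.
Both paths are first order in A, so the instantaneous fraction to B is constant: dC_B/d(−C_A) = k₁/(k₁+k₂) = 0.07884.
C_B = 0.07884·(C_{A0}−C_A) = 0.07884×0.8094 = 0.0638 mol/dm³.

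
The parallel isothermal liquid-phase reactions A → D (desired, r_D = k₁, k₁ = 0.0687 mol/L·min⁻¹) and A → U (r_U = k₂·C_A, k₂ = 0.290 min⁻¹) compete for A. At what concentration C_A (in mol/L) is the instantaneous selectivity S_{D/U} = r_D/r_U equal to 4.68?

0.0506 mol/L

S_{D/U} = (k₁/k₂)·C_A⁻¹ ⇒ C_A = (S·k₂/k₁)^(-1).
= (4.68×0.290/0.0687)^(-1) = (19.76)^(-1) = 0.0506 mol/L.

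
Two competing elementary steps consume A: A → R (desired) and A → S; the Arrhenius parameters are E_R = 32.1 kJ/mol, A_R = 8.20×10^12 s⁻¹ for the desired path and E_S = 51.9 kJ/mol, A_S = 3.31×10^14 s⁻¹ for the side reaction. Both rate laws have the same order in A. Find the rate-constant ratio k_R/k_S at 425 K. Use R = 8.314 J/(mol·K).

6.72

k_R/k_S = (A_R/A_S)·exp[−(E_R−E_S)/(RT)] = (A_R/A_S)·exp[(E_S−E_R)/(RT)].
(E_S−E_R)/(RT) = (51.9−32.1)×10³/(8.314×425) = 19800/3533 = 5.604.
k_R/k_S = (8.20×10^12/3.31×10^14)·exp(5.604) = 0.02477 × 271.4 = 6.72.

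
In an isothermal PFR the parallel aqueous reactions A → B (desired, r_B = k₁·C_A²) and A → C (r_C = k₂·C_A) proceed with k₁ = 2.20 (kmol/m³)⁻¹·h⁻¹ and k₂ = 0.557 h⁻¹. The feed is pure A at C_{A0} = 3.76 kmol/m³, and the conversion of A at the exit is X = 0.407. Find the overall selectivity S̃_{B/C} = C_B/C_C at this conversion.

C_A = C_{A0}(1−X) = 2.230 kmol/m³.
Along a PFR/batch, dC_C/dC_A = −r_C/(r_B+r_C) = −k₂/(k₂+k₁·C_A).
Integrating from C_{A0} to C_A: C_C = (0.557/2.20)·ln[(0.557+2.20·3.76)/(0.557+2.20·2.23)] = 0.2532·ln(8.829/5.462) = 0.1216 kmol/m³.
Then C_B = (C_{A0}−C_A) − C_C = 1.530 − 0.1216 = 1.409 kmol/m³.
S̃_{B/C} = C_B/C_C = 1.409/0.1216 = 11.6.

11.6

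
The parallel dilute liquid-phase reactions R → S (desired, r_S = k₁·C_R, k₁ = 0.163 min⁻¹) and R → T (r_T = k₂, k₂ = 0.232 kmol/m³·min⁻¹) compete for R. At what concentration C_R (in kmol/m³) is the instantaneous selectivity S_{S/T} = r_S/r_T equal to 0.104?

S_{S/T} = (k₁/k₂)·C_R ⇒ C_R = S·k₂/k₁.
= 0.104×0.232/0.163 = 0.148 kmol/m³.

0.148 kmol/m³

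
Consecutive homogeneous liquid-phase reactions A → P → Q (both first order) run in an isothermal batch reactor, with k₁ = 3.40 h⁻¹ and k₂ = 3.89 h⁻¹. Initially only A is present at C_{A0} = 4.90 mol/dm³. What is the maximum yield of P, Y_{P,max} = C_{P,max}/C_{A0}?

Evaluating C_P at t_opt = ln(k₂/k₁)/(k₂−k₁) gives C_{P,max}/C_{A0} = (k₁/k₂)^[k₂/(k₂−k₁)].
= (3.40/3.89)^(3.89/(3.89−3.40)) = (0.8740)^(7.939) = 0.3434.

0.343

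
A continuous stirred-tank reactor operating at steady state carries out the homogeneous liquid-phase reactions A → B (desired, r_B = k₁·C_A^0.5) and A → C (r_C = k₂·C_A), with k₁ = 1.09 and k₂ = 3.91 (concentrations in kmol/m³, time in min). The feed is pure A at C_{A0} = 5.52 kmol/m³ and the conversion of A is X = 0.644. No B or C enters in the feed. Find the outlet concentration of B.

Exit C_A = C_{A0}(1−X) = 5.52×0.356 = 1.965 kmol/m³.
In a CSTR the entire volume is at exit conditions, so r_B = 1.09×1.965^0.5 = 1.528 and r_C = 3.91×1.965 = 7.684.
Fraction of consumed A going to B: r_B/(r_B+r_C) = 0.1659.
C_B = 0.1659·C_{A0}·X = 0.1659×5.52×0.644 = 0.590 kmol/m³.

0.590 kmol/m³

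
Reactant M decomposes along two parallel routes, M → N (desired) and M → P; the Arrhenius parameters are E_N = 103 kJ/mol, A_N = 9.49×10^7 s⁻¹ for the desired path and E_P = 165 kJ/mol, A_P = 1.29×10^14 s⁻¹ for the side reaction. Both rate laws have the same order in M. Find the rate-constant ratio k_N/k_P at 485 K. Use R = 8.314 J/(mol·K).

3.50

Since both paths have the same order in M, the concentration cancels and S_{N/P} = k_N/k_P = (A_N/A_P)·exp[(E_P−E_N)/(RT)].
(E_P−E_N)/(RT) = (165−103)×10³/(8.314×485) = 62000/4032 = 15.38.
k_N/k_P = (9.49×10^7/1.29×10^14)·exp(15.38) = 7.357×10^-7 × 4.761×10^6 = 3.50.
Since E_N < E_P, lowering the temperature improves selectivity toward N.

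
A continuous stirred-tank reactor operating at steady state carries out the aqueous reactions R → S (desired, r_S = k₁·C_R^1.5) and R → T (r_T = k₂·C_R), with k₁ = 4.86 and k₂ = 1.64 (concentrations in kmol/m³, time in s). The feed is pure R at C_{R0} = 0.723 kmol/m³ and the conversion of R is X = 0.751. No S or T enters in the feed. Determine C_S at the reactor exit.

0.302 kmol/m³

Exit C_R = C_{R0}(1−X) = 0.723×0.249 = 0.1800 kmol/m³.
In a CSTR the entire volume is at exit conditions, so r_S = 4.86×0.1800^1.5 = 0.3712 and r_T = 1.64×0.1800 = 0.2952.
Fraction of consumed R going to S: r_S/(r_S+r_T) = 0.5570.
C_S = 0.5570·C_{R0}·X = 0.5570×0.723×0.751 = 0.302 kmol/m³.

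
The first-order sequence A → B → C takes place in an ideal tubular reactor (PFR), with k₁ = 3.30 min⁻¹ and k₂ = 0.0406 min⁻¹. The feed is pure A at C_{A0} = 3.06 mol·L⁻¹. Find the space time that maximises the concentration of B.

1.35 min

For first-order series the maximum of C_B occurs at τ_opt = ln(k₂/k₁)/(k₂−k₁).
= ln(0.0406/3.30)/(0.0406−3.30) = ln(0.01230)/-3.259 = -4.398/-3.259 = 1.35 min.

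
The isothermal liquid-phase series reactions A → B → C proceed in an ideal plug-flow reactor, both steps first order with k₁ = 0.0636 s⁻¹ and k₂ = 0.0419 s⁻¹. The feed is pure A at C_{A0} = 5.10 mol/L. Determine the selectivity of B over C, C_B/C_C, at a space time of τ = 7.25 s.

Solving the coupled first-order balances gives C_B(τ) = [k₁/(k₂−k₁)]·C_{A0}·(e^(−k₁τ) − e^(−k₂τ)).
e^(−k₁τ) = e^(−0.0636×7.25) = e^(−0.4611) = 0.6306; e^(−k₂τ) = e^(−0.3038) = 0.7380.
C_B = 0.0636×5.10/(0.0419−0.0636) × (0.6306−0.7380) = (-14.95)×(-0.1074) = 1.606 mol/L.
C_A = C_{A0}e^(−k₁τ) = 3.216 mol/L, so C_C = C_{A0}−C_A−C_B = 0.2781 mol/L; C_B/C_C = 5.78.

5.78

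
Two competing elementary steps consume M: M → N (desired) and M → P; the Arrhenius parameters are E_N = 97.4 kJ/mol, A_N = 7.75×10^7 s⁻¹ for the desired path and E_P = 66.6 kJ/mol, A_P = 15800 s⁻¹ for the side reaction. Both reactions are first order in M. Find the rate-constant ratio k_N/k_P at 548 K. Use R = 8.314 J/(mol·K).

5.68

k_N/k_P = (A_N/A_P)·exp[−(E_N−E_P)/(RT)] = (A_N/A_P)·exp[(E_P−E_N)/(RT)].
(E_P−E_N)/(RT) = (66.6−97.4)×10³/(8.314×548) = -30800/4556 = -6.760.
k_N/k_P = (7.75×10^7/15800)·exp(-6.760) = 4905 × 0.001159 = 5.68.
Since E_N > E_P, raising the temperature improves selectivity toward N.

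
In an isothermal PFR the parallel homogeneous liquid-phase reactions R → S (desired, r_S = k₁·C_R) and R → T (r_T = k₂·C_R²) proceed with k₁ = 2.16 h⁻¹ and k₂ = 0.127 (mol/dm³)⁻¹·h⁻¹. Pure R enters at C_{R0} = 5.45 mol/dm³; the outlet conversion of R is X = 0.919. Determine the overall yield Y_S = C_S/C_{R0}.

C_R = C_{R0}(1−X) = 0.4414 mol/dm³.
Along a PFR/batch, dC_S/dC_R = −r_S/(r_S+r_T) = −k₁/(k₁+k₂·C_R).
Integrating from C_{R0} to C_R: C_S = (2.16/0.127)·ln[(2.16+0.127·5.45)/(2.16+0.127·0.441)] = 17.01·ln(2.852/2.216) = 4.292 mol/dm³.
Y_S = C_S/C_{R0} = 4.292/5.45 = 0.787.

0.787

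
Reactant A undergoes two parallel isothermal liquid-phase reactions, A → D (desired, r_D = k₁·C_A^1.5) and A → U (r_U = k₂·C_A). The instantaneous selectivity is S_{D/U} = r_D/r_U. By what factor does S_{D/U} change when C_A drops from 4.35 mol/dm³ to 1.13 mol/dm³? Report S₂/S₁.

S_{D/U} = (k₁/k₂)·C_A^0.5, so S₂/S₁ = (C_{A,2}/C_{A,1})^0.5.
= (1.13/4.35)^0.5 = (0.2598)^0.5 = 0.510.
Selectivity toward D falls as C_A falls — high-concentration operation is favoured.

0.510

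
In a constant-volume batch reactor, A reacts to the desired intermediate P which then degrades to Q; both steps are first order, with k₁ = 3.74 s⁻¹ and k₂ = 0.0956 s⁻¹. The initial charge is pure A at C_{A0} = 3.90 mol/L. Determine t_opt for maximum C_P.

For first-order series the maximum of C_P occurs at t_opt = ln(k₂/k₁)/(k₂−k₁).
= ln(0.0956/3.74)/(0.0956−3.74) = ln(0.02556)/-3.644 = -3.667/-3.644 = 1.01 s.

1.01 s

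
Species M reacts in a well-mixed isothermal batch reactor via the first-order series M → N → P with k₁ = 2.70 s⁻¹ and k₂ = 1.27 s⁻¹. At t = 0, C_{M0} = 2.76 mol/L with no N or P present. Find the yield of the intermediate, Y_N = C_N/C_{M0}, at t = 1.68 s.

0.203

Solving the coupled first-order balances gives C_N(t) = [k₁/(k₂−k₁)]·C_{M0}·(e^(−k₁t) − e^(−k₂t)).
e^(−k₁t) = e^(−2.70×1.68) = e^(−4.536) = 0.01072; e^(−k₂t) = e^(−2.134) = 0.1184.
C_N = 2.70×2.76/(1.27−2.70) × (0.01072−0.1184) = (-5.211)×(-0.1077) = 0.5612 mol/L.
Y_N = C_N/C_{M0} = 0.5612/2.76 = 0.203.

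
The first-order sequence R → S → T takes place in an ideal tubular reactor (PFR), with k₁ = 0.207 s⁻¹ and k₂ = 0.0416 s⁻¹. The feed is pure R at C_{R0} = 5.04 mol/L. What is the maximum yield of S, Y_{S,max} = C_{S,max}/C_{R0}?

0.668

At the optimum, C_{S,max}/C_{R0} = (k₁/k₂)^[k₂/(k₂−k₁)].
= (0.207/0.0416)^(0.0416/(0.0416−0.207)) = (4.976)^(-0.2515) = 0.6679.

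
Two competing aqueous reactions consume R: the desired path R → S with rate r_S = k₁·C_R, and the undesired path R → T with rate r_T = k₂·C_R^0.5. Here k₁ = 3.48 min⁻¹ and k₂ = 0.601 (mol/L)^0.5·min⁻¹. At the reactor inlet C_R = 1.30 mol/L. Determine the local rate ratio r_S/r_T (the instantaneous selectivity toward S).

6.60

S_{S/T} = r_S/r_T = (k₁·C_R)/(k₂·C_R^0.5) = (k₁/k₂)·C_R^0.5.
= (3.48×1.300) / (0.601×1.300^0.5) = 4.524/0.6852 = 6.60.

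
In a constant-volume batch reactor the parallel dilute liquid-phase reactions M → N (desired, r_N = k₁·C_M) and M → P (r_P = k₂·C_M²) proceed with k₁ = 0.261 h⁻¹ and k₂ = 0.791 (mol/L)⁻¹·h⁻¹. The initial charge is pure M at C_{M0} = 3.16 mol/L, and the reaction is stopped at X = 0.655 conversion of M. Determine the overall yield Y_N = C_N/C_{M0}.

0.0939

C_M = C_{M0}(1−X) = 1.090 mol/L.
Along a PFR/batch, dC_N/dC_M = −r_N/(r_N+r_P) = −k₁/(k₁+k₂·C_M).
Integrating from C_{M0} to C_M: C_N = (0.261/0.791)·ln[(0.261+0.791·3.16)/(0.261+0.791·1.09)] = 0.3300·ln(2.761/1.123) = 0.2967 mol/L.
Y_N = C_N/C_{M0} = 0.2967/3.16 = 0.0939.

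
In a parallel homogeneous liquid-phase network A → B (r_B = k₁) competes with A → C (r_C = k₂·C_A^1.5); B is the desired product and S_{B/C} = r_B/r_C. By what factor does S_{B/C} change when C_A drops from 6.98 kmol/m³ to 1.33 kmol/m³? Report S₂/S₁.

12.0

S_{B/C} = (k₁/k₂)·C_A^-1.5, so S₂/S₁ = (C_{A,2}/C_{A,1})^-1.5.
= (1.33/6.98)^(-1.5) = (0.1905)^(-1.5) = 12.0.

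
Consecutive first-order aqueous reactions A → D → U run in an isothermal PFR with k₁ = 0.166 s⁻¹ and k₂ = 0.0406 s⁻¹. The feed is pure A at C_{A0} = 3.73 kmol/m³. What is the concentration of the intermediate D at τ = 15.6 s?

2.25 kmol/m³

For first-order series with pure A initially, C_D(τ) = k₁C_{A0}/(k₂−k₁)·(e^(−k₁τ) − e^(−k₂τ)).
e^(−k₁τ) = e^(−0.166×15.6) = e^(−2.590) = 0.07505; e^(−k₂τ) = e^(−0.6334) = 0.5308.
C_D = 0.166×3.73/(0.0406−0.166) × (0.07505−0.5308) = (-4.938)×(-0.4558) = 2.250 kmol/m³.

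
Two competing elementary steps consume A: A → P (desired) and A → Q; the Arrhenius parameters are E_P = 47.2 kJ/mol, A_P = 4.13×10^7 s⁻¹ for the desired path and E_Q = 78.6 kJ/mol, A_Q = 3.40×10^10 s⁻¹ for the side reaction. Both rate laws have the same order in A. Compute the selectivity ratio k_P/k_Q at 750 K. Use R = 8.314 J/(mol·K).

k_P/k_Q = (A_P/A_Q)·exp[−(E_P−E_Q)/(RT)] = (A_P/A_Q)·exp[(E_Q−E_P)/(RT)].
(E_Q−E_P)/(RT) = (78.6−47.2)×10³/(8.314×750) = 31400/6236 = 5.036.
k_P/k_Q = (4.13×10^7/3.40×10^10)·exp(5.036) = 0.001215 × 153.8 = 0.187.

0.187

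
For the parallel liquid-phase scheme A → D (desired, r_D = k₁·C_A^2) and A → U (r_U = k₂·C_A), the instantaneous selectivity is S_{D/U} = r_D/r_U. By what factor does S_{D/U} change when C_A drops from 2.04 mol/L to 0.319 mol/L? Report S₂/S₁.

S_{D/U} = (k₁/k₂)·C_A, so S₂/S₁ = (C_{A,2}/C_{A,1}).
= 0.319/2.04 = 0.156.
Selectivity toward D falls as C_A falls — high-concentration operation is favoured.

0.156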